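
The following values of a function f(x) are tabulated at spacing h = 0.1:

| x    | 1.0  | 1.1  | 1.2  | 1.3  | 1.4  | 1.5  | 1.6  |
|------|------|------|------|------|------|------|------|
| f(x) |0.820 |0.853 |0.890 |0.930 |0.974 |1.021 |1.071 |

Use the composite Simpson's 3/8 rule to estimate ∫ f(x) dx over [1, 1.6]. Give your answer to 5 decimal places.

h = 0.1, n = 6.
(3h/8)·[y₀ + 3y₁ + 3y₂ + 2y₃ + 3y₄ + 3y₅ + y₆] = 0.0375·(14.965) = 0.56119.

0.56119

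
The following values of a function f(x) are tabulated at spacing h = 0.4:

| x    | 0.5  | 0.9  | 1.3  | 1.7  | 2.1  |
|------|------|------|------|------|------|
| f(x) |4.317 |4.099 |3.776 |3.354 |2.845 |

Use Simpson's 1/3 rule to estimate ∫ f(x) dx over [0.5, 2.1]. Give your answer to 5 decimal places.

h = 0.4, n = 4.
(h/3)·[y₀ + 4y₁ + 2y₂ + 4y₃ + y₄] = 0.133333·(44.526) = 5.93680.

5.93680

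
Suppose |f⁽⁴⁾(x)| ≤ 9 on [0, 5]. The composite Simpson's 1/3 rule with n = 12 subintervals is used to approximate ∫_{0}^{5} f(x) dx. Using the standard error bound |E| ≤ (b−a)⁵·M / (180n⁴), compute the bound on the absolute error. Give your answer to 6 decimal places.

|E| ≤ (5)⁵·9 / (180·12⁴) = 28125/3732480 = 0.007535.

0.007535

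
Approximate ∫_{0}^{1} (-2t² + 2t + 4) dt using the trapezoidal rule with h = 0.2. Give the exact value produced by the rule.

h = (1 − 0)/5 = 0.2.
Nodes t₀,…,t₅ = 0, 0.2, 0.4, 0.6, 0.8, 1.
f(t) = -2t² + 2t + 4: f₀=4, f₁=4.32, f₂=4.48, f₃=4.48, f₄=4.32, f₅=4.
(h/2)·[f₀ + 2f₁ + 2f₂ + 2f₃ + 2f₄ + f₅] = 0.1·(43.2) = 4.32.

4.32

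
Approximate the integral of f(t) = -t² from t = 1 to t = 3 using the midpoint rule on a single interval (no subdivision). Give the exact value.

-8

M = (b−a)·f(2) = 2·(-4) = -8.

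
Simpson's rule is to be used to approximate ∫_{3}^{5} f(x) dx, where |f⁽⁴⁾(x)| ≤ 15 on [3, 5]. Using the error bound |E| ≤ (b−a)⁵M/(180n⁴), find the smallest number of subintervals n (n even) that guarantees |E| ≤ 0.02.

Need 480/(180n⁴) ≤ 0.02.
n⁴ ≥ 480/(180·0.02) = 133.333 ⇒ n ≥ 3.3981, so the smallest even n is 4. (n must be even for Simpson's rule.)

4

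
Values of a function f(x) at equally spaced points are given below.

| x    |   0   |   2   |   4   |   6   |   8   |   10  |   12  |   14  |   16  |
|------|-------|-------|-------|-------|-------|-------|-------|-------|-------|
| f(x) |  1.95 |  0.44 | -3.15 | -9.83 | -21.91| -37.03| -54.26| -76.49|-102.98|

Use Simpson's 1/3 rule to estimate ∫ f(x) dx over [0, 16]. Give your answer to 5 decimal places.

-500.87333

h = 2, n = 8.
(h/3)·[y₀ + 4y₁ + 2y₂ + 4y₃ + 2y₄ + 4y₅ + 2y₆ + 4y₇ + y₈] = 0.666667·(-751.31) = -500.87333.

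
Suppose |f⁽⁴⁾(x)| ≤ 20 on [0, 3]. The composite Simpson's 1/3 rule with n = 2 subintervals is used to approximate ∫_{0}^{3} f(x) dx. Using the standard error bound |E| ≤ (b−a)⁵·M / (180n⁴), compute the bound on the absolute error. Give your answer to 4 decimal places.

1.6875

|E| ≤ (3)⁵·20 / (180·2⁴) = 4860/2880 = 1.6875.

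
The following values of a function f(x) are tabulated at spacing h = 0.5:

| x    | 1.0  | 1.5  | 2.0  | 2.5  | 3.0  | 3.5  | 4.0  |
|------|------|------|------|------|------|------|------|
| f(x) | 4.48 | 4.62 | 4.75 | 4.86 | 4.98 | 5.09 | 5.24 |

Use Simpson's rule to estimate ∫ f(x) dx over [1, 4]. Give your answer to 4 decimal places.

h = 0.5, n = 6.
(h/3)·[y₀ + 4y₁ + 2y₂ + 4y₃ + 2y₄ + 4y₅ + y₆] = 0.166667·(87.46) = 14.5767.

14.5767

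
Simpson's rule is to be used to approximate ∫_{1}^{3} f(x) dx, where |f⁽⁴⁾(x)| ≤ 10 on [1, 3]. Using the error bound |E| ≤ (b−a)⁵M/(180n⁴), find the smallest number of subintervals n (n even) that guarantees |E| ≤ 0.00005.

14

Need 320/(180n⁴) ≤ 0.00005.
n⁴ ≥ 320/(180·0.00005) = 35555.6 ⇒ n ≥ 13.7318, so the smallest even n is 14. (n must be even for Simpson's rule.)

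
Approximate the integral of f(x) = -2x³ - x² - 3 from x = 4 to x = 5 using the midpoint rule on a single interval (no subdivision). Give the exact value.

M = (b−a)·f(4.5) = 1·(-205.5) = -205.5.

-205.5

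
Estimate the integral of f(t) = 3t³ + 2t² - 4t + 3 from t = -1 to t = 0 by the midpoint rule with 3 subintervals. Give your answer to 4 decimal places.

h = (0 − (-1))/3 = 0.333333.
Midpoints m₁,…,m₃ = -0.833333, -0.5, -0.166667.
f(m₁)=5.986111, f(m₂)=5.125, f(m₃)=3.708333.
h·[f(m₁) + f(m₂) + f(m₃)] = 0.333333·(14.819444) = 4.9398.

4.9398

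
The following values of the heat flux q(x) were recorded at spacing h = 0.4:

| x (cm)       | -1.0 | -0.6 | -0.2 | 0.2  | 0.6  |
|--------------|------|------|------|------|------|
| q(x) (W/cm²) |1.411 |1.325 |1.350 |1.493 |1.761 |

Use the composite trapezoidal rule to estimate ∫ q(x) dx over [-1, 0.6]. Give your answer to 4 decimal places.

h = 0.4, n = 4.
(h/2)·[y₀ + 2y₁ + 2y₂ + 2y₃ + y₄] = 0.2·(11.508) = 2.3016.

2.3016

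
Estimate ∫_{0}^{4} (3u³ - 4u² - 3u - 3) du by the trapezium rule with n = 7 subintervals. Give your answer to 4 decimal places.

h = (4 − 0)/7 = 0.571429.
Nodes u₀,…,u₇ = 0, 0.571429, 1.142857, 1.714286, 2.285714, 2.857143, 3.428571, 4.
f(u) = 3u³ - 4u² - 3u - 3: f₀=-3, f₁=-5.460641, f₂=-7.174927, f₃=-4.784257, f₄=5.069971, f₅=25.746356, f₆=60.603499, f₇=113.
(h/2)·[f₀ + 2f₁ + 2f₂ + 2f₃ + 2f₄ + 2f₅ + 2f₆ + f₇] = 0.285714·(258) = 73.7143.

73.7143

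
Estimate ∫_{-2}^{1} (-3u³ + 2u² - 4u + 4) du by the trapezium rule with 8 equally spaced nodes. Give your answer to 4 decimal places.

35.8469

h = (1 − (-2))/7 = 0.428571.
Nodes u₀,…,u₇ = -2, -1.571429, -1.142857, -0.714286, -0.285714, 0.142857, 0.571429, 1.
f(u) = -3u³ + 2u² - 4u + 4: f₀=44, f₁=26.865889, f₂=15.661808, f₃=8.970845, f₄=5.376093, f₅=3.460641, f₆=1.807580, f₇=-1.
(h/2)·[f₀ + 2f₁ + 2f₂ + 2f₃ + 2f₄ + 2f₅ + 2f₆ + f₇] = 0.214286·(167.285714) = 35.8469.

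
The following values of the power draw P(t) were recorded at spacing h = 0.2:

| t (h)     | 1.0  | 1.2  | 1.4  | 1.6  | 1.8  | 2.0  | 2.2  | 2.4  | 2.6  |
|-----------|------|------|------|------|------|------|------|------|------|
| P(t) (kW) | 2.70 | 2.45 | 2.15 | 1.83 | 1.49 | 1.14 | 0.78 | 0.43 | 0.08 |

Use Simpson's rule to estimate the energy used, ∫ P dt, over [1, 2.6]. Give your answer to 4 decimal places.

h = 0.2, n = 8.
(h/3)·[y₀ + 4y₁ + 2y₂ + 4y₃ + 2y₄ + 4y₅ + 2y₆ + 4y₇ + y₈] = 0.066667·(35.02) = 2.3347.

2.3347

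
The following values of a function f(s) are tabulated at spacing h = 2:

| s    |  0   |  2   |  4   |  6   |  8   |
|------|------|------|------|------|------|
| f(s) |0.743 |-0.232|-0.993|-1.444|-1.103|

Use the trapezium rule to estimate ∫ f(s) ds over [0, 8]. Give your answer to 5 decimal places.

-5.69800

h = 2, n = 4.
(h/2)·[y₀ + 2y₁ + 2y₂ + 2y₃ + y₄] = 1·(-5.698) = -5.69800.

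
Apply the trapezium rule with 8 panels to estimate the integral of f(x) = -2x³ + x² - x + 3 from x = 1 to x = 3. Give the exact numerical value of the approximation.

-29.5625

h = (3 − 1)/8 = 0.25.
Nodes x₀,…,x₈ = 1, 1.25, 1.5, 1.75, 2, 2.25, 2.5, 2.75, 3.
f(x) = -2x³ + x² - x + 3: f₀=1, f₁=-0.59375, f₂=-3, f₃=-6.40625, f₄=-11, f₅=-16.96875, f₆=-24.5, f₇=-33.78125, f₈=-45.
(h/2)·[f₀ + 2f₁ + 2f₂ + 2f₃ + 2f₄ + 2f₅ + 2f₆ + 2f₇ + f₈] = 0.125·(-236.5) = -29.5625.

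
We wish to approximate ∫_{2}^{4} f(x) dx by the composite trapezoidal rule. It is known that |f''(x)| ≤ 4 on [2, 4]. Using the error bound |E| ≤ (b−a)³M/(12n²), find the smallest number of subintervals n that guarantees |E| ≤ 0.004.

26

Need 32/(12n²) ≤ 0.004.
n² ≥ 32/(12·0.004) = 666.667 ⇒ n ≥ 25.8199, so the smallest n is 26.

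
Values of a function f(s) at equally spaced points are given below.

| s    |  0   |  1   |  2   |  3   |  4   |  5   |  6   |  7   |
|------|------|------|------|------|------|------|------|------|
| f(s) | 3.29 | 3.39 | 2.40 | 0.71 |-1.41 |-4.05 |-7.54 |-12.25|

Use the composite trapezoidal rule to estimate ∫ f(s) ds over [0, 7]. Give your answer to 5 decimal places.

-10.98000

h = 1, n = 7.
(h/2)·[y₀ + 2y₁ + 2y₂ + 2y₃ + 2y₄ + 2y₅ + 2y₆ + y₇] = 0.5·(-21.96) = -10.98000.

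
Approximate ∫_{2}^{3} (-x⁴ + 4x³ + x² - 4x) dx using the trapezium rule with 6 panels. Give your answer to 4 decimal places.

19.1010

h = (3 − 2)/6 = 0.166667.
Nodes x₀,…,x₆ = 2, 2.166667, 2.333333, 2.5, 2.666667, 2.833333, 3.
f(x) = -x⁴ + 4x³ + x² - 4x: f₀=12, f₁=14.675154, f₂=17.283951, f₃=19.6875, f₄=21.728395, f₅=23.230710, f₆=24.
(h/2)·[f₀ + 2f₁ + 2f₂ + 2f₃ + 2f₄ + 2f₅ + f₆] = 0.083333·(229.211420) = 19.1010.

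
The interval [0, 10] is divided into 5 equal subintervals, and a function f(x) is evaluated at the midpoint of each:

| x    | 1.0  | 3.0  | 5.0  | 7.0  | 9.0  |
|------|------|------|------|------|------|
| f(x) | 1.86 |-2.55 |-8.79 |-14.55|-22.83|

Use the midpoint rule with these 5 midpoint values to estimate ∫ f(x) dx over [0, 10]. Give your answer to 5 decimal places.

h = 2, n = 5.
h·[y(m₁) + y(m₂) + y(m₃) + y(m₄) + y(m₅)] = 2·(-46.86) = -93.72000.

-93.72000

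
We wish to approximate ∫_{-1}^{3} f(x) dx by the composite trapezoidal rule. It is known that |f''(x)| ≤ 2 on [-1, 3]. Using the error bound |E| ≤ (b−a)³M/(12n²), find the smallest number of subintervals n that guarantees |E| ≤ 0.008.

37

Need 128/(12n²) ≤ 0.008.
n² ≥ 128/(12·0.008) = 1333.33 ⇒ n ≥ 36.5148, so the smallest n is 37.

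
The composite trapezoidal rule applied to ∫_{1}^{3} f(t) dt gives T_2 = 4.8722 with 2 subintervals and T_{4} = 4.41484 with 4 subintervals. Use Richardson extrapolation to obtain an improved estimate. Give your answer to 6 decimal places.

R = (4·T_{4} − T_2) / 3 = (4·4.41484 − 4.8722)/3 = (12.78716)/3 = 4.262387.

4.262387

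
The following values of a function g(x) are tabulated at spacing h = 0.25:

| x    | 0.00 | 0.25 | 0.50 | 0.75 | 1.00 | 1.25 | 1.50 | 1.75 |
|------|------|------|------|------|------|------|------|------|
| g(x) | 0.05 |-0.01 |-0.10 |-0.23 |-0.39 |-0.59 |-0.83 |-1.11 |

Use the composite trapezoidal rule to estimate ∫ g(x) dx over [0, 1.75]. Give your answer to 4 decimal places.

h = 0.25, n = 7.
(h/2)·[y₀ + 2y₁ + 2y₂ + 2y₃ + 2y₄ + 2y₅ + 2y₆ + y₇] = 0.125·(-5.36) = -0.6700.

-0.6700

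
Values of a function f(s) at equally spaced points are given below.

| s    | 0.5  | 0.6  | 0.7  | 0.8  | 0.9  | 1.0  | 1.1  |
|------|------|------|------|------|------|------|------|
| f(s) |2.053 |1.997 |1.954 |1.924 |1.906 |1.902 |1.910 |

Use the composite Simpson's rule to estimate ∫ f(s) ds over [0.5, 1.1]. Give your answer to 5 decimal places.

h = 0.1, n = 6.
(h/3)·[y₀ + 4y₁ + 2y₂ + 4y₃ + 2y₄ + 4y₅ + y₆] = 0.033333·(34.975) = 1.16583.

1.16583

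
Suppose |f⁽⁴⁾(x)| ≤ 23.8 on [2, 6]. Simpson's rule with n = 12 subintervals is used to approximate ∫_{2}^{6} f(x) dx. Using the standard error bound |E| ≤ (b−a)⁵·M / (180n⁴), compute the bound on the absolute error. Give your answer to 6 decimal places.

|E| ≤ (4)⁵·23.8 / (180·12⁴) = 24371.2/3732480 = 0.006529.

0.006529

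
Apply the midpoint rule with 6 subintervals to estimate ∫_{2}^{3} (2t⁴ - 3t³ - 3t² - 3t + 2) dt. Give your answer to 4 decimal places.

11.0331

h = (3 − 2)/6 = 0.166667.
Midpoints m₁,…,m₆ = 2.083333, 2.25, 2.416667, 2.583333, 2.75, 2.916667.
f(m₁)=-6.721547, f(m₂)=-2.8515625, f(m₃)=3.104842, f(m₄)=11.582851, f(m₅)=23.0546875, f(m₆)=38.029610.
h·[f(m₁) + f(m₂) + f(m₃) + f(m₄) + f(m₅) + f(m₆)] = 0.166667·(66.198881) = 11.0331.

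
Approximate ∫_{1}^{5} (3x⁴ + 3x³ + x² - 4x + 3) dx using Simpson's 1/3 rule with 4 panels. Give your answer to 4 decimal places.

h = (5 − 1)/4 = 1.
Nodes x₀,…,x₄ = 1, 2, 3, 4, 5.
f(x) = 3x⁴ + 3x³ + x² - 4x + 3: f₀=6, f₁=71, f₂=324, f₃=963, f₄=2258.
(h/3)·[f₀ + 4f₁ + 2f₂ + 4f₃ + f₄] = 0.333333·(7048) = 2349.3333.

2349.3333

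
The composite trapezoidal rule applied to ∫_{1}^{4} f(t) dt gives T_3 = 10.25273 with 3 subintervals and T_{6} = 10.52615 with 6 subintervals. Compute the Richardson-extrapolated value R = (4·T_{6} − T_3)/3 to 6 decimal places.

10.617290

R = (4·T_{6} − T_3) / 3 = (4·10.52615 − 10.25273)/3 = (31.85187)/3 = 10.617290.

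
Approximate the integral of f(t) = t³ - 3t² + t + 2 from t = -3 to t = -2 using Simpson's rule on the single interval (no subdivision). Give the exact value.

-35.75

S = (b−a)/6 · [f(-3) + 4f(-2.5) + f(-2)] = 0.166667·[(-55) + 4·(-34.875) + (-20)] = -35.75.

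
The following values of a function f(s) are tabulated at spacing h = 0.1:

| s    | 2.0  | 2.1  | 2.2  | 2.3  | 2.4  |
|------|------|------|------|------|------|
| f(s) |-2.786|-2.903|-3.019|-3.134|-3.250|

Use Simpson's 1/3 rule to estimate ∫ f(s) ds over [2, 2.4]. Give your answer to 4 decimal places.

-1.2074

h = 0.1, n = 4.
(h/3)·[y₀ + 4y₁ + 2y₂ + 4y₃ + y₄] = 0.033333·(-36.222) = -1.2074.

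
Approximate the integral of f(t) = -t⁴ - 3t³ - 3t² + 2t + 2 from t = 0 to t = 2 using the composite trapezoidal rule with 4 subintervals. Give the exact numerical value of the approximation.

-20.0625

h = (2 − 0)/4 = 0.5.
Nodes t₀,…,t₄ = 0, 0.5, 1, 1.5, 2.
f(t) = -t⁴ - 3t³ - 3t² + 2t + 2: f₀=2, f₁=1.8125, f₂=-3, f₃=-16.9375, f₄=-46.
(h/2)·[f₀ + 2f₁ + 2f₂ + 2f₃ + f₄] = 0.25·(-80.25) = -20.0625.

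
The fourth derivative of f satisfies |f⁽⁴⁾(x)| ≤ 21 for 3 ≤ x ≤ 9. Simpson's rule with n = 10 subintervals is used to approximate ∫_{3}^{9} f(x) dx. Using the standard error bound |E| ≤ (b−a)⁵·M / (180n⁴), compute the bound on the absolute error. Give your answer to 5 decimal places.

0.09072

|E| ≤ (6)⁵·21 / (180·10⁴) = 163296/1800000 = 0.09072.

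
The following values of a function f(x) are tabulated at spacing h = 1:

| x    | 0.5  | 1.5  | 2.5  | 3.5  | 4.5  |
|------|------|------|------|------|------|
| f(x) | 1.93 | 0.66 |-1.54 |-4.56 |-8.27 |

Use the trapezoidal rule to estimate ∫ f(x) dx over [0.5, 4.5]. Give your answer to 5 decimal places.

-8.61000

h = 1, n = 4.
(h/2)·[y₀ + 2y₁ + 2y₂ + 2y₃ + y₄] = 0.5·(-17.22) = -8.61000.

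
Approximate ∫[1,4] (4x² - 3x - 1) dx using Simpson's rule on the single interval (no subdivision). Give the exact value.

58.5

S = (b−a)/6 · [f(1) + 4f(2.5) + f(4)] = 0.5·[0 + 4·16.5 + 51] = 58.5.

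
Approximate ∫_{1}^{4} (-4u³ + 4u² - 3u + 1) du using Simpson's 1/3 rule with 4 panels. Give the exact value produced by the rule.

-190.5

h = (4 − 1)/4 = 0.75.
Nodes u₀,…,u₄ = 1, 1.75, 2.5, 3.25, 4.
f(u) = -4u³ + 4u² - 3u + 1: f₀=-2, f₁=-13.4375, f₂=-44, f₃=-103.8125, f₄=-203.
(h/3)·[f₀ + 4f₁ + 2f₂ + 4f₃ + f₄] = 0.25·(-762) = -190.5.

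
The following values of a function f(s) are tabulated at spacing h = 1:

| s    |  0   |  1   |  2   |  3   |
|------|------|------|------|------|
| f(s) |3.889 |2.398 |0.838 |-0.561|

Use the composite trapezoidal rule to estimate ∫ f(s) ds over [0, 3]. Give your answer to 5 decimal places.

h = 1, n = 3.
(h/2)·[y₀ + 2y₁ + 2y₂ + y₃] = 0.5·(9.800) = 4.90000.

4.90000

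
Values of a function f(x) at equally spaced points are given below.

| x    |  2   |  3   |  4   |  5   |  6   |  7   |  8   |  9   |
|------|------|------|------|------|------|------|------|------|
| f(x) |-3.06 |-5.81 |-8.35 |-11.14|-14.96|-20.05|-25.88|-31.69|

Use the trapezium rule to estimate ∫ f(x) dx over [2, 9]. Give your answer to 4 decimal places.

h = 1, n = 7.
(h/2)·[y₀ + 2y₁ + 2y₂ + 2y₃ + 2y₄ + 2y₅ + 2y₆ + y₇] = 0.5·(-207.13) = -103.5650.

-103.5650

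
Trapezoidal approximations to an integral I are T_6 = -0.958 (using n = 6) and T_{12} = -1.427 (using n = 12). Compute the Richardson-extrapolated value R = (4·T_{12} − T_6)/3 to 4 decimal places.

R = (4·T_{12} − T_6) / 3 = (4·(-1.427) − (-0.958))/3 = (-4.750)/3 = -1.5833.

-1.5833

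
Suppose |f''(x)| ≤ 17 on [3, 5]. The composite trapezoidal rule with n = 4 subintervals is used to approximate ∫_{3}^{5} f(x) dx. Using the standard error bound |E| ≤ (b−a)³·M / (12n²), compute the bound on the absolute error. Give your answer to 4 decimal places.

0.7083

|E| ≤ (2)³·17 / (12·4²) = 136/192 = 0.7083.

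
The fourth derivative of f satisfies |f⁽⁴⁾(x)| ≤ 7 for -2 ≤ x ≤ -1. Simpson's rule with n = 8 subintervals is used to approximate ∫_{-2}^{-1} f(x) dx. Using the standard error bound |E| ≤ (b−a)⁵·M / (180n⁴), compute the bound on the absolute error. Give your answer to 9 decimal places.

0.000009494

|E| ≤ (1)⁵·7 / (180·8⁴) = 7/737280 = 0.000009494.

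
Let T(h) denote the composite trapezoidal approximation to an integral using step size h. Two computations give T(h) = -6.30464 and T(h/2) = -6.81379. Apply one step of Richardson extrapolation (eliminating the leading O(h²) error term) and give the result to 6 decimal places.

R = (4·T(h/2) − T(h)) / 3 = (4·(-6.81379) − (-6.30464))/3 = (-20.95052)/3 = -6.983507.

-6.983507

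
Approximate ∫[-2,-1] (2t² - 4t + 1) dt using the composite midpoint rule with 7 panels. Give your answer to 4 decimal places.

11.6633

h = (-1 − (-2))/7 = 0.142857.
Midpoints m₁,…,m₇ = -1.928571, -1.785714, -1.642857, -1.5, -1.357143, -1.214286, -1.071429.
f(m₁)=16.153061, f(m₂)=14.520408, f(m₃)=12.969388, f(m₄)=11.5, f(m₅)=10.112245, f(m₆)=8.806122, f(m₇)=7.581633.
h·[f(m₁) + f(m₂) + f(m₃) + f(m₄) + f(m₅) + f(m₆) + f(m₇)] = 0.142857·(81.642857) = 11.6633.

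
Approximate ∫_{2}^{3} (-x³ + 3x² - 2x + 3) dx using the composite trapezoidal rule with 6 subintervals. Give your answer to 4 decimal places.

0.7292

h = (3 − 2)/6 = 0.166667.
Nodes x₀,…,x₆ = 2, 2.166667, 2.333333, 2.5, 2.666667, 2.833333, 3.
f(x) = -x³ + 3x² - 2x + 3: f₀=3, f₁=2.578704, f₂=1.962963, f₃=1.125, f₄=0.037037, f₅=-1.328704, f₆=-3.
(h/2)·[f₀ + 2f₁ + 2f₂ + 2f₃ + 2f₄ + 2f₅ + f₆] = 0.083333·(8.75) = 0.7292.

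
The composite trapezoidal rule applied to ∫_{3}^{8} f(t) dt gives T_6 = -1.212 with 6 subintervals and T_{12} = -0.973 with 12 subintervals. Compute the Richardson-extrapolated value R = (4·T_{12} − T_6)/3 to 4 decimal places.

R = (4·T_{12} − T_6) / 3 = (4·(-0.973) − (-1.212))/3 = (-2.680)/3 = -0.8933.

-0.8933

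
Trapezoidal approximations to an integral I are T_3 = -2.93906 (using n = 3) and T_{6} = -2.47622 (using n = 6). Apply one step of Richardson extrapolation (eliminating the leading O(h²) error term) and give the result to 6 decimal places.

R = (4·T_{6} − T_3) / 3 = (4·(-2.47622) − (-2.93906))/3 = (-6.96582)/3 = -2.321940.

-2.321940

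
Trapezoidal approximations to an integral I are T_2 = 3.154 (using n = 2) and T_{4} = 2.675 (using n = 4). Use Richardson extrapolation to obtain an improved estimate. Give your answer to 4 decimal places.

R = (4·T_{4} − T_2) / 3 = (4·2.675 − 3.154)/3 = (7.546)/3 = 2.5153.

2.5153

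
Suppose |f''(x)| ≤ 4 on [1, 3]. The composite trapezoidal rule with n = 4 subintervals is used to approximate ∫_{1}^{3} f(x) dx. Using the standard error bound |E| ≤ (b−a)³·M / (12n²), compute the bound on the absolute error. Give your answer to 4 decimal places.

0.1667

|E| ≤ (2)³·4 / (12·4²) = 32/192 = 0.1667.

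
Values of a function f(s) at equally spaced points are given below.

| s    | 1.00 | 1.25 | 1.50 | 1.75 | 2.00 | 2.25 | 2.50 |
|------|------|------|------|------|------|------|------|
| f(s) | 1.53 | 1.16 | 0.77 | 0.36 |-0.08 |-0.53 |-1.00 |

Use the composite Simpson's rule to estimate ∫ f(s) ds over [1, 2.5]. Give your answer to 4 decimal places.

h = 0.25, n = 6.
(h/3)·[y₀ + 4y₁ + 2y₂ + 4y₃ + 2y₄ + 4y₅ + y₆] = 0.083333·(5.87) = 0.4892.

0.4892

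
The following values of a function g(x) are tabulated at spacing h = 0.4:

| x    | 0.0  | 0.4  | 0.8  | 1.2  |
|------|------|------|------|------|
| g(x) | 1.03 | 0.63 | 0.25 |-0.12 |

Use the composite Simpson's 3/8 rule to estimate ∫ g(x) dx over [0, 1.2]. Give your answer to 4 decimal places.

h = 0.4, n = 3.
(3h/8)·[y₀ + 3y₁ + 3y₂ + y₃] = 0.15·(3.55) = 0.5325.

0.5325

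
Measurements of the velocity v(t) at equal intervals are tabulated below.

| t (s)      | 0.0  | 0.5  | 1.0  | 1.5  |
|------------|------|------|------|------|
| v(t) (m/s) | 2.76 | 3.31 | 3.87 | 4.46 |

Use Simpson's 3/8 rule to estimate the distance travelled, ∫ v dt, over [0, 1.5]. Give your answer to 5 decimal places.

5.39250

h = 0.5, n = 3.
(3h/8)·[y₀ + 3y₁ + 3y₂ + y₃] = 0.1875·(28.76) = 5.39250.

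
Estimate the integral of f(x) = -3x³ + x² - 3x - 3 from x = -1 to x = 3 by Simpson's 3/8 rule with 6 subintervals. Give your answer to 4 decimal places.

-74.6667

h = (3 − (-1))/6 = 0.666667.
Nodes x₀,…,x₆ = -1, -0.333333, 0.333333, 1, 1.666667, 2.333333, 3.
f(x) = -3x³ + x² - 3x - 3: f₀=4, f₁=-1.777778, f₂=-4, f₃=-8, f₄=-19.111111, f₅=-42.666667, f₆=-84.
(3h/8)·[f₀ + 3f₁ + 3f₂ + 2f₃ + 3f₄ + 3f₅ + f₆] = 0.25·(-298.666667) = -74.6667.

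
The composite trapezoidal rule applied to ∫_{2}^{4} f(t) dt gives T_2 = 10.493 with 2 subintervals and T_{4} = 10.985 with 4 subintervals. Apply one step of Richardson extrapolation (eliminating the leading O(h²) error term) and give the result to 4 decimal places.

11.1490

R = (4·T_{4} − T_2) / 3 = (4·10.985 − 10.493)/3 = (33.447)/3 = 11.1490.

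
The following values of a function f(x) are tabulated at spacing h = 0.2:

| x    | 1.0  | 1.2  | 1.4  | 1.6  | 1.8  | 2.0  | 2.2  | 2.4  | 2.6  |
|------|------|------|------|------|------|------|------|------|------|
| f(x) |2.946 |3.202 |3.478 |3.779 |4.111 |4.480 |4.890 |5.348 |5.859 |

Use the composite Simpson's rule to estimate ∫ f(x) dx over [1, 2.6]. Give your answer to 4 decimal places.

6.7333

h = 0.2, n = 8.
(h/3)·[y₀ + 4y₁ + 2y₂ + 4y₃ + 2y₄ + 4y₅ + 2y₆ + 4y₇ + y₈] = 0.066667·(100.999) = 6.7333.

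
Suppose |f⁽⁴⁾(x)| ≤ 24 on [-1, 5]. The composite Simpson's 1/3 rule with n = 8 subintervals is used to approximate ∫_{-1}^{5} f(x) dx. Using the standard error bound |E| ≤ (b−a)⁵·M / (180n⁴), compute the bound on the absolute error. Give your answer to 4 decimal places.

|E| ≤ (6)⁵·24 / (180·8⁴) = 186624/737280 = 0.2531.

0.2531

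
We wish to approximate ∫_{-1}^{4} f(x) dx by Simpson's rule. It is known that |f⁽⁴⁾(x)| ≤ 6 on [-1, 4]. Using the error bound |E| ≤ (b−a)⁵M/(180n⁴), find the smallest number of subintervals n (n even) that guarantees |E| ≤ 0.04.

8

Need 18750/(180n⁴) ≤ 0.04.
n⁴ ≥ 18750/(180·0.04) = 2604.17 ⇒ n ≥ 7.1436, so the smallest even n is 8. (n must be even for Simpson's rule.)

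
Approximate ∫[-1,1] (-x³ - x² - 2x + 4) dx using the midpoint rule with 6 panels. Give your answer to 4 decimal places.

h = (1 − (-1))/6 = 0.333333.
Midpoints m₁,…,m₆ = -0.833333, -0.5, -0.166667, 0.166667, 0.5, 0.833333.
f(m₁)=5.550926, f(m₂)=4.875, f(m₃)=4.310185, f(m₄)=3.634259, f(m₅)=2.625, f(m₆)=1.060185.
h·[f(m₁) + f(m₂) + f(m₃) + f(m₄) + f(m₅) + f(m₆)] = 0.333333·(22.055556) = 7.3519.

7.3519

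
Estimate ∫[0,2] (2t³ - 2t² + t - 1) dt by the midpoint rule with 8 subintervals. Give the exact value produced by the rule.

h = (2 − 0)/8 = 0.25.
Midpoints m₁,…,m₈ = 0.125, 0.375, 0.625, 0.875, 1.125, 1.375, 1.625, 1.875.
f(m₁)=-0.90234375, f(m₂)=-0.80078125, f(m₃)=-0.66796875, f(m₄)=-0.31640625, f(m₅)=0.44140625, f(m₆)=1.79296875, f(m₇)=3.92578125, f(m₈)=7.02734375.
h·[f(m₁) + f(m₂) + f(m₃) + f(m₄) + f(m₅) + f(m₆) + f(m₇) + f(m₈)] = 0.25·(10.5) = 2.625.

2.625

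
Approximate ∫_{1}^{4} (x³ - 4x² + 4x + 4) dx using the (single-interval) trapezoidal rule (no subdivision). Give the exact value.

37.5

T = (b−a)/2 · [f(1) + f(4)] = 1.5·[5 + 20] = 37.5.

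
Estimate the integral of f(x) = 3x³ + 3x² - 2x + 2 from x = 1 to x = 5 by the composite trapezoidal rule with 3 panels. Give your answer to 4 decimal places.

h = (5 − 1)/3 = 1.333333.
Nodes x₀,…,x₃ = 1, 2.333333, 3.666667, 5.
f(x) = 3x³ + 3x² - 2x + 2: f₀=6, f₁=51.777778, f₂=182.888889, f₃=442.
(h/2)·[f₀ + 2f₁ + 2f₂ + f₃] = 0.666667·(917.333333) = 611.5556.

611.5556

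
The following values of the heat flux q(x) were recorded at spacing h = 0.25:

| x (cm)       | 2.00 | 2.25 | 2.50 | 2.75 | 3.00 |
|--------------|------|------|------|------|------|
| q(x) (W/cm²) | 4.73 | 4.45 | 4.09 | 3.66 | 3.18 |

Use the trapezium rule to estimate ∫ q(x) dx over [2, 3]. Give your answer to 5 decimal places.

h = 0.25, n = 4.
(h/2)·[y₀ + 2y₁ + 2y₂ + 2y₃ + y₄] = 0.125·(32.31) = 4.03875.

4.03875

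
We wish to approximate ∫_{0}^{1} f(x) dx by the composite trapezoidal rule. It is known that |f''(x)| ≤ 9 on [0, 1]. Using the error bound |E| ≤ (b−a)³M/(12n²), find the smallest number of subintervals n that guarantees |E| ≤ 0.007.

Need 9/(12n²) ≤ 0.007.
n² ≥ 9/(12·0.007) = 107.143 ⇒ n ≥ 10.3510, so the smallest n is 11.

11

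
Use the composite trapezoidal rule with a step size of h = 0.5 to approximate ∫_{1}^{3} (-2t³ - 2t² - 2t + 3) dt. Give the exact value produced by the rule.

h = (3 − 1)/4 = 0.5.
Nodes t₀,…,t₄ = 1, 1.5, 2, 2.5, 3.
f(t) = -2t³ - 2t² - 2t + 3: f₀=-3, f₁=-11.25, f₂=-25, f₃=-45.75, f₄=-75.
(h/2)·[f₀ + 2f₁ + 2f₂ + 2f₃ + f₄] = 0.25·(-242) = -60.5.

-60.5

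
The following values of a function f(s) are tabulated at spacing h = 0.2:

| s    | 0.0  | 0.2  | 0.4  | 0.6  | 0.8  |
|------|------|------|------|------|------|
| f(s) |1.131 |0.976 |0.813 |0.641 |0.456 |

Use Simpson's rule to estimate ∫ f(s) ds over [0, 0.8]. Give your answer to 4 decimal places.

0.6454

h = 0.2, n = 4.
(h/3)·[y₀ + 4y₁ + 2y₂ + 4y₃ + y₄] = 0.066667·(9.681) = 0.6454.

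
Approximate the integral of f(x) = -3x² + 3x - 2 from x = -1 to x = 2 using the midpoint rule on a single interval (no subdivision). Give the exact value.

-3.75

M = (b−a)·f(0.5) = 3·(-1.25) = -3.75.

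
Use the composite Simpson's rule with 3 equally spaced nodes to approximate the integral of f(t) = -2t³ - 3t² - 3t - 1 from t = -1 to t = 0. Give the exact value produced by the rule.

0

h = (0 − (-1))/2 = 0.5.
Nodes t₀,…,t₂ = -1, -0.5, 0.
f(t) = -2t³ - 3t² - 3t - 1: f₀=1, f₁=0, f₂=-1.
(h/3)·[f₀ + 4f₁ + f₂] = 0.166667·(0) = 0.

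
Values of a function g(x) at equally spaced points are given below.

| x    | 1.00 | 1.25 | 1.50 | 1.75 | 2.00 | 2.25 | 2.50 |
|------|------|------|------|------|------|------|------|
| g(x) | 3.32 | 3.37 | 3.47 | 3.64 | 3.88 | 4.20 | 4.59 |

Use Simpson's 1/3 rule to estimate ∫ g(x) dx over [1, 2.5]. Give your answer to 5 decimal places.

5.62083

h = 0.25, n = 6.
(h/3)·[y₀ + 4y₁ + 2y₂ + 4y₃ + 2y₄ + 4y₅ + y₆] = 0.083333·(67.45) = 5.62083.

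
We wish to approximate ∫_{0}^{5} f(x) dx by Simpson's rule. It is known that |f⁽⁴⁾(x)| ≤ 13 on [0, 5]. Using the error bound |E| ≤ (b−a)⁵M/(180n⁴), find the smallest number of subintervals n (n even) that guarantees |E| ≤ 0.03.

Need 40625/(180n⁴) ≤ 0.03.
n⁴ ≥ 40625/(180·0.03) = 7523.15 ⇒ n ≥ 9.3132, so the smallest even n is 10. (n must be even for Simpson's rule.)

10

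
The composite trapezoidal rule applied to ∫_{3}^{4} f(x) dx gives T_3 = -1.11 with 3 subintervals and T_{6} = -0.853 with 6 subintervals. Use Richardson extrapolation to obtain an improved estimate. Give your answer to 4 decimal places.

-0.7673

R = (4·T_{6} − T_3) / 3 = (4·(-0.853) − (-1.11))/3 = (-2.302)/3 = -0.7673.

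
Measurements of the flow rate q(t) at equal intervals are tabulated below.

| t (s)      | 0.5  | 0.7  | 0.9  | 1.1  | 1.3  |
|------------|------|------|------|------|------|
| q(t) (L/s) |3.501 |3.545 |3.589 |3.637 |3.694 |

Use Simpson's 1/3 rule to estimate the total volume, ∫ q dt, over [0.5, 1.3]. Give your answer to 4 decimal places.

2.8734

h = 0.2, n = 4.
(h/3)·[y₀ + 4y₁ + 2y₂ + 4y₃ + y₄] = 0.066667·(43.101) = 2.8734.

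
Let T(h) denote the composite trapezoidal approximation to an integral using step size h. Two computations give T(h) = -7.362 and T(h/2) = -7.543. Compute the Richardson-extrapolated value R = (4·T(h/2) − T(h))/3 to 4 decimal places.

R = (4·T(h/2) − T(h)) / 3 = (4·(-7.543) − (-7.362))/3 = (-22.810)/3 = -7.6033.

-7.6033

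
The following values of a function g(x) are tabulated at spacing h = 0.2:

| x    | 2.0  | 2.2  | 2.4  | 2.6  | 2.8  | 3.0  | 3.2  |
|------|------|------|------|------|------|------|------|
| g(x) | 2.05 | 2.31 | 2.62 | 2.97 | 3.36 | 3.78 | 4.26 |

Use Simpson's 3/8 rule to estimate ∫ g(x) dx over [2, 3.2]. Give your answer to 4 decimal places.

3.6345

h = 0.2, n = 6.
(3h/8)·[y₀ + 3y₁ + 3y₂ + 2y₃ + 3y₄ + 3y₅ + y₆] = 0.075·(48.46) = 3.6345.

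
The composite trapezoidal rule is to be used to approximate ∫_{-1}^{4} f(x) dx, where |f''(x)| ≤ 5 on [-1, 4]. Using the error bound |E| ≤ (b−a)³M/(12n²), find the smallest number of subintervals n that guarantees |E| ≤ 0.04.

Need 625/(12n²) ≤ 0.04.
n² ≥ 625/(12·0.04) = 1302.08 ⇒ n ≥ 36.0844, so the smallest n is 37.

37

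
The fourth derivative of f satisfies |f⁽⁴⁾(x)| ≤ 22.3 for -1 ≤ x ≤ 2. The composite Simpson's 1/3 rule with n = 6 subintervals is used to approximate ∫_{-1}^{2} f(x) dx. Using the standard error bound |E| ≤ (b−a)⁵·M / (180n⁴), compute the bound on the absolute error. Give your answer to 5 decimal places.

0.02323

|E| ≤ (3)⁵·22.3 / (180·6⁴) = 5418.9/233280 = 0.02323.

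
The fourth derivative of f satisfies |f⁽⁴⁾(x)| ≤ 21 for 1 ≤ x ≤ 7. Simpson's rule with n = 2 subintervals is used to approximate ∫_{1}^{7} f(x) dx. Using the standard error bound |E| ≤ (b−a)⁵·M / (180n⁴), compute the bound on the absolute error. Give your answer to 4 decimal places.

|E| ≤ (6)⁵·21 / (180·2⁴) = 163296/2880 = 56.7000.

56.7000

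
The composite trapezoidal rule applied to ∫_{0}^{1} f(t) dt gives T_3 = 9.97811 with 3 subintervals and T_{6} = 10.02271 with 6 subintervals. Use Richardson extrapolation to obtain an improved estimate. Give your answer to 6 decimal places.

R = (4·T_{6} − T_3) / 3 = (4·10.02271 − 9.97811)/3 = (30.11273)/3 = 10.037577.

10.037577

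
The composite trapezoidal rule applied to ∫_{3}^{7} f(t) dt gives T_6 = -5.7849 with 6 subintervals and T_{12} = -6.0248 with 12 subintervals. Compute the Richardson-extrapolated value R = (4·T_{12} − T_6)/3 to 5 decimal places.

-6.10477

R = (4·T_{12} − T_6) / 3 = (4·(-6.0248) − (-5.7849))/3 = (-18.3143)/3 = -6.10477.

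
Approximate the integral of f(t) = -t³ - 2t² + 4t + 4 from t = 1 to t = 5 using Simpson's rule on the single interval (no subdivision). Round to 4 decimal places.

-174.6667

S = (b−a)/6 · [f(1) + 4f(3) + f(5)] = 0.666667·[5 + 4·(-29) + (-151)] = -174.6667.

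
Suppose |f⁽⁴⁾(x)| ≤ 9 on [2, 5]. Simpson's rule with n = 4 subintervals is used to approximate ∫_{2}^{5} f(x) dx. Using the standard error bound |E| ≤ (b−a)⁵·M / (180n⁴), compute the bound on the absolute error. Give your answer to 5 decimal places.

0.04746

|E| ≤ (3)⁵·9 / (180·4⁴) = 2187/46080 = 0.04746.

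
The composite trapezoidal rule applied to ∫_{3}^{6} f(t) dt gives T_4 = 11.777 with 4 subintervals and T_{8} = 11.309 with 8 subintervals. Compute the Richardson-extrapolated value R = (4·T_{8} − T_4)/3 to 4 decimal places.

11.1530

R = (4·T_{8} − T_4) / 3 = (4·11.309 − 11.777)/3 = (33.459)/3 = 11.1530.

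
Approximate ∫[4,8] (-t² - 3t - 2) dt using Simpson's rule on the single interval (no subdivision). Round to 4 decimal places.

S = (b−a)/6 · [f(4) + 4f(6) + f(8)] = 0.666667·[(-30) + 4·(-56) + (-90)] = -229.3333.

-229.3333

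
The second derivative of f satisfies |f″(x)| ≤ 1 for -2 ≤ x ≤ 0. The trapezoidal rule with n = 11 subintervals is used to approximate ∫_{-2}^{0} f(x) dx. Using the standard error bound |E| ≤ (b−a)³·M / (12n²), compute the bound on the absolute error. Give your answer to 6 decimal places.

0.005510

|E| ≤ (2)³·1 / (12·11²) = 8/1452 = 0.005510.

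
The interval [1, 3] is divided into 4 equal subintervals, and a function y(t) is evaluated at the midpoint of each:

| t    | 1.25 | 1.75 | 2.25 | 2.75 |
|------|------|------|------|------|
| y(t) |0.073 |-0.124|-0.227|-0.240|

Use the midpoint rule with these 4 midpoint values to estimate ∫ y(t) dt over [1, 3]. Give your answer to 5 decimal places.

h = 0.5, n = 4.
h·[y(m₁) + y(m₂) + y(m₃) + y(m₄)] = 0.5·(-0.518) = -0.25900.

-0.25900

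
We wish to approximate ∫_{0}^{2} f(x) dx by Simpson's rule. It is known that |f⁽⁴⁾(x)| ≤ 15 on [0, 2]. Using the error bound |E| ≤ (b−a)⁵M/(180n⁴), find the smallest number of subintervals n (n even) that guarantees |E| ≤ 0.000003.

32

Need 480/(180n⁴) ≤ 0.000003.
n⁴ ≥ 480/(180·0.000003) = 888889 ⇒ n ≥ 30.7052, so the smallest even n is 32. (n must be even for Simpson's rule.)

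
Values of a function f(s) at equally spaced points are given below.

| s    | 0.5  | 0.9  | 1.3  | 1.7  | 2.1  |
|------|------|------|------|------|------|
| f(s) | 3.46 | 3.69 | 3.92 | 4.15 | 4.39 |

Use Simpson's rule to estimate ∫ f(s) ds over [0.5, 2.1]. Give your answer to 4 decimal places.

h = 0.4, n = 4.
(h/3)·[y₀ + 4y₁ + 2y₂ + 4y₃ + y₄] = 0.133333·(47.05) = 6.2733.

6.2733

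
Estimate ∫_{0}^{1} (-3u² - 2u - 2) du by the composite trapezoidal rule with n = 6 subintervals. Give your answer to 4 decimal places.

-4.0139

h = (1 − 0)/6 = 0.166667.
Nodes u₀,…,u₆ = 0, 0.166667, 0.333333, 0.5, 0.666667, 0.833333, 1.
f(u) = -3u² - 2u - 2: f₀=-2, f₁=-2.416667, f₂=-3, f₃=-3.75, f₄=-4.666667, f₅=-5.75, f₆=-7.
(h/2)·[f₀ + 2f₁ + 2f₂ + 2f₃ + 2f₄ + 2f₅ + f₆] = 0.083333·(-48.166667) = -4.0139.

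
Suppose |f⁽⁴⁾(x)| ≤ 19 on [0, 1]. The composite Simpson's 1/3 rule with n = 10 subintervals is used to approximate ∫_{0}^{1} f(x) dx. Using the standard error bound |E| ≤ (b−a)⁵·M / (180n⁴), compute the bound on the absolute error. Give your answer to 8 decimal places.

0.00001056

|E| ≤ (1)⁵·19 / (180·10⁴) = 19/1800000 = 0.00001056.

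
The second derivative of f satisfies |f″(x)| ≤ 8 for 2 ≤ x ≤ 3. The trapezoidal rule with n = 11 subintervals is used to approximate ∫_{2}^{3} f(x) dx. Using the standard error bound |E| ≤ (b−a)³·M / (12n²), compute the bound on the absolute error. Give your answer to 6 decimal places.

0.005510

|E| ≤ (1)³·8 / (12·11²) = 8/1452 = 0.005510.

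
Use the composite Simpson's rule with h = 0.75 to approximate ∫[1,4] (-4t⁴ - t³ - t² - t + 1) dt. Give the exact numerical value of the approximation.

-908.15625

h = (4 − 1)/4 = 0.75.
Nodes t₀,…,t₄ = 1, 1.75, 2.5, 3.25, 4.
f(t) = -4t⁴ - t³ - t² - t + 1: f₀=-6, f₁=-46.6875, f₂=-179.625, f₃=-493.40625, f₄=-1107.
(h/3)·[f₀ + 4f₁ + 2f₂ + 4f₃ + f₄] = 0.25·(-3632.625) = -908.15625.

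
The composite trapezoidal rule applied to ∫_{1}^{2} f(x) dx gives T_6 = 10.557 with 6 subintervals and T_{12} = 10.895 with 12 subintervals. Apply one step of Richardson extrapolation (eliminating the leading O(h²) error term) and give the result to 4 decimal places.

11.0077

R = (4·T_{12} − T_6) / 3 = (4·10.895 − 10.557)/3 = (33.023)/3 = 11.0077.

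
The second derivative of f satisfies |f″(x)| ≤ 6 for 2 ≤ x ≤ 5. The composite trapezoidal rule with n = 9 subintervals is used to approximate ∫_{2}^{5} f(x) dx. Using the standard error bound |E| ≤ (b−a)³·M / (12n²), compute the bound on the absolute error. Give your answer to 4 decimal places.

|E| ≤ (3)³·6 / (12·9²) = 162/972 = 0.1667.

0.1667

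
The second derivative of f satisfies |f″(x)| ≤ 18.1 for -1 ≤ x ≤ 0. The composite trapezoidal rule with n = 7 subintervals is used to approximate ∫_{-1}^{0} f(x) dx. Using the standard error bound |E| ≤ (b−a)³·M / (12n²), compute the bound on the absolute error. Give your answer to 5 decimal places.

|E| ≤ (1)³·18.1 / (12·7²) = 18.1/588 = 0.03078.

0.03078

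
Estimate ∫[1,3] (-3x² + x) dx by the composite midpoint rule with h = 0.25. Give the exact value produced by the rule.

h = (3 − 1)/8 = 0.25.
Midpoints m₁,…,m₈ = 1.125, 1.375, 1.625, 1.875, 2.125, 2.375, 2.625, 2.875.
f(m₁)=-2.671875, f(m₂)=-4.296875, f(m₃)=-6.296875, f(m₄)=-8.671875, f(m₅)=-11.421875, f(m₆)=-14.546875, f(m₇)=-18.046875, f(m₈)=-21.921875.
h·[f(m₁) + f(m₂) + f(m₃) + f(m₄) + f(m₅) + f(m₆) + f(m₇) + f(m₈)] = 0.25·(-87.875) = -21.96875.

-21.96875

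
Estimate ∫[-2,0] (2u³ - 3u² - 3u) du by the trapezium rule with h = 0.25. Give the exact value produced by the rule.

h = (0 − (-2))/8 = 0.25.
Nodes u₀,…,u₈ = -2, -1.75, -1.5, -1.25, -1, -0.75, -0.5, -0.25, 0.
f(u) = 2u³ - 3u² - 3u: f₀=-22, f₁=-14.65625, f₂=-9, f₃=-4.84375, f₄=-2, f₅=-0.28125, f₆=0.5, f₇=0.53125, f₈=0.
(h/2)·[f₀ + 2f₁ + 2f₂ + 2f₃ + 2f₄ + 2f₅ + 2f₆ + 2f₇ + f₈] = 0.125·(-81.5) = -10.1875.

-10.1875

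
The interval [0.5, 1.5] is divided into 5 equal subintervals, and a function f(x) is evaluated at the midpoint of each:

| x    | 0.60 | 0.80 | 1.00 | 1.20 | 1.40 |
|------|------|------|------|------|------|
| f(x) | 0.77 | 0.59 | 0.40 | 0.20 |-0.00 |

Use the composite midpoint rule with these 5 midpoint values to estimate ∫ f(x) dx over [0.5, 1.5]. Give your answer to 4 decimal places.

h = 0.2, n = 5.
h·[y(m₁) + y(m₂) + y(m₃) + y(m₄) + y(m₅)] = 0.2·(1.96) = 0.3920.

0.3920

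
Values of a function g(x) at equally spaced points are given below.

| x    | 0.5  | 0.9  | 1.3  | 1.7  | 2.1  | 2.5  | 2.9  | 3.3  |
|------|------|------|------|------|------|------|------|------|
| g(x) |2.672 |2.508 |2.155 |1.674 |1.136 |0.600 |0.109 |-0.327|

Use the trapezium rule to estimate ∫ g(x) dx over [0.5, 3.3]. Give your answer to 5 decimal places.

h = 0.4, n = 7.
(h/2)·[y₀ + 2y₁ + 2y₂ + 2y₃ + 2y₄ + 2y₅ + 2y₆ + y₇] = 0.2·(18.709) = 3.74180.

3.74180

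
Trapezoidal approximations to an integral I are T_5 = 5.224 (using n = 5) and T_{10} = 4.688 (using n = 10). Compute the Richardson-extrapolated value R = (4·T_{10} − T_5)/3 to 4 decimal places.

R = (4·T_{10} − T_5) / 3 = (4·4.688 − 5.224)/3 = (13.528)/3 = 4.5093.

4.5093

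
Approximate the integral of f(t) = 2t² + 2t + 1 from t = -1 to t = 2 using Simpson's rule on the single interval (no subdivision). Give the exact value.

S = (b−a)/6 · [f(-1) + 4f(0.5) + f(2)] = 0.5·[1 + 4·2.5 + 13] = 12.

12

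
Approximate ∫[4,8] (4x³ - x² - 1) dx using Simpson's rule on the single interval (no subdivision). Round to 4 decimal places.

3686.6667

S = (b−a)/6 · [f(4) + 4f(6) + f(8)] = 0.666667·[239 + 4·827 + 1983] = 3686.6667.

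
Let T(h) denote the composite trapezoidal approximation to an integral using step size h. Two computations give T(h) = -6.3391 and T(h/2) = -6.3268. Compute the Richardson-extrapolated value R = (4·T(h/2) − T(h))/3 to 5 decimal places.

-6.32270

R = (4·T(h/2) − T(h)) / 3 = (4·(-6.3268) − (-6.3391))/3 = (-18.9681)/3 = -6.32270.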